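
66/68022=11/11337=0.00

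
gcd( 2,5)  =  1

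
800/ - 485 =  - 2 + 34/97  =  - 1.65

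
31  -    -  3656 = 3687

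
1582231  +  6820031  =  8402262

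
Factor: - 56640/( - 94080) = 2^(-1)  *  7^( -2)*59^1 = 59/98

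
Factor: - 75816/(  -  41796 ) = 2^1*3^1*13^1*43^( - 1)  =  78/43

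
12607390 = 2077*6070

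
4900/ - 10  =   - 490/1 = -490.00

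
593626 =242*2453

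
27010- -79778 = 106788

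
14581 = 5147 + 9434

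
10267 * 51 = 523617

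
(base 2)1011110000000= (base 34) 56W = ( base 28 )7io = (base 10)6016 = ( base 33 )5ha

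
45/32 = 45/32 = 1.41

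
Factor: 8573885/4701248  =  2^( - 6 )*5^1*17^(-1 )*29^ ( - 1 ) * 149^( - 1)*1714777^1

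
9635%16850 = 9635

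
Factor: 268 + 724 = 2^5*31^1 = 992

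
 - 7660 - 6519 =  - 14179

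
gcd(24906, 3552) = 6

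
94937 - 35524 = 59413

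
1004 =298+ 706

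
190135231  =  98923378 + 91211853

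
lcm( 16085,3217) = 16085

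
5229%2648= 2581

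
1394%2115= 1394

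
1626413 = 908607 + 717806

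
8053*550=4429150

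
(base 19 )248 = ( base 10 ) 806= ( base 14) 418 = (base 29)rn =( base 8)1446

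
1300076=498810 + 801266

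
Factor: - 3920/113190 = -2^3*3^( - 1)*7^ ( - 1)* 11^(- 1) = -8/231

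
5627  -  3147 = 2480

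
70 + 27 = 97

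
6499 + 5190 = 11689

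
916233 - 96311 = 819922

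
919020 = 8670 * 106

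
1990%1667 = 323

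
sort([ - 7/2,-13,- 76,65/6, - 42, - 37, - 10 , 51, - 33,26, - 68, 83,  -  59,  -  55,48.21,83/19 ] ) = [  -  76,-68,-59, - 55 , - 42,-37, - 33,-13, - 10, - 7/2, 83/19, 65/6,26, 48.21,51, 83 ] 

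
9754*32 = 312128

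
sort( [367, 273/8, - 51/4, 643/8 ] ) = [ - 51/4, 273/8, 643/8, 367]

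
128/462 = 64/231  =  0.28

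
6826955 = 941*7255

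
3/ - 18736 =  - 1 + 18733/18736 = - 0.00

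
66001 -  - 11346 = 77347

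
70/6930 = 1/99 = 0.01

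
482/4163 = 482/4163 = 0.12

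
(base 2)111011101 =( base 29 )GD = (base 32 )et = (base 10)477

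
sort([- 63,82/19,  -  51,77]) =[ - 63, - 51, 82/19, 77 ]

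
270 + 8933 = 9203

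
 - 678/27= - 226/9 = - 25.11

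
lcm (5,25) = 25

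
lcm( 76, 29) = 2204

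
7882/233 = 33 + 193/233 = 33.83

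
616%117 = 31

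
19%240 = 19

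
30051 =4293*7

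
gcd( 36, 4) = 4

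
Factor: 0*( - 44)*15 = 0 =0^1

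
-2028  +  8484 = 6456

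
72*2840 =204480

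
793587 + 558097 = 1351684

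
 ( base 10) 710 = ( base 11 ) 596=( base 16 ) 2c6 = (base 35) ka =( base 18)238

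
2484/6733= 2484/6733 = 0.37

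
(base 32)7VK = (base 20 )1090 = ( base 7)32564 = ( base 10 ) 8180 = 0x1FF4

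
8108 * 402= 3259416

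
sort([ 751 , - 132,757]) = [ - 132,  751,757]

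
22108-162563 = -140455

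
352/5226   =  176/2613 = 0.07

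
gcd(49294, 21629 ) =503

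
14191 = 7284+6907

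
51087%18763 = 13561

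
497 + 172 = 669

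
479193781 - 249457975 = 229735806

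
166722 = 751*222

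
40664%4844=1912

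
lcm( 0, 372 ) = 0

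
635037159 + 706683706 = 1341720865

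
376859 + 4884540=5261399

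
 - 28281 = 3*( - 9427)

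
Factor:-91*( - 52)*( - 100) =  - 2^4*5^2*7^1 * 13^2= - 473200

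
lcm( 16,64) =64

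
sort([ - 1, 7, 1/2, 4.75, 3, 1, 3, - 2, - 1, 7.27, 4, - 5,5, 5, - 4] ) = [ - 5 , - 4, - 2, - 1, - 1, 1/2, 1, 3, 3, 4, 4.75,5, 5, 7,  7.27 ]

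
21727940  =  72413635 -50685695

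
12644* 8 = 101152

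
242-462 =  - 220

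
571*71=40541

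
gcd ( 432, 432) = 432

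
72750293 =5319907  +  67430386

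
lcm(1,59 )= 59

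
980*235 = 230300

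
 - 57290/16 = -28645/8 = -3580.62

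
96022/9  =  96022/9 = 10669.11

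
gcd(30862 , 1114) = 2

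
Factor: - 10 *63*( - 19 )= 2^1*3^2*5^1*7^1*19^1 =11970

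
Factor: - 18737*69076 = - 1294277012 = - 2^2*7^1*41^1*457^1 * 2467^1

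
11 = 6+5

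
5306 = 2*2653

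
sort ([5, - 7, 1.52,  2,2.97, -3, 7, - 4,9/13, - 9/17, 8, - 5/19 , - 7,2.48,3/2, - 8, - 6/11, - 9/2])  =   [  -  8, - 7 , - 7, - 9/2, - 4,- 3, -6/11, - 9/17, - 5/19,9/13 , 3/2,1.52,2,2.48,2.97,5,7,8]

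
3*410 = 1230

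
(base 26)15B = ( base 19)250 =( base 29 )s5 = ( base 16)331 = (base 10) 817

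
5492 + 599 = 6091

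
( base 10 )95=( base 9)115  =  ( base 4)1133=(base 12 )7b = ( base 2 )1011111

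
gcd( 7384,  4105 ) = 1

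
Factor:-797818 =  - 2^1 * 7^3*1163^1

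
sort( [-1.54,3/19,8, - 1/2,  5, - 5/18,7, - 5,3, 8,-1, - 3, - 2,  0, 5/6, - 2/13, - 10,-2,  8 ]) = [ -10, -5,-3,  -  2, - 2, - 1.54,-1, - 1/2,  -  5/18 ,-2/13,  0,3/19,5/6,  3,5, 7, 8,8,8 ] 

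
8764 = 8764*1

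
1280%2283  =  1280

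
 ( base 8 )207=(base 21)69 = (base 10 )135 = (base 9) 160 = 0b10000111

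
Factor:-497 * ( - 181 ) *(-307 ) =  - 7^1*  71^1*181^1 * 307^1 = -27616799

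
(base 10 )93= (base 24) 3L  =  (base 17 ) 58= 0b1011101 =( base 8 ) 135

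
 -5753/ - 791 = 5753/791=7.27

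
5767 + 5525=11292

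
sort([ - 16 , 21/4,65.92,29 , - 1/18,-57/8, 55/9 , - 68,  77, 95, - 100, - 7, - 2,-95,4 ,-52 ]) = [ - 100,  -  95 , - 68, -52,  -  16,-57/8, - 7, - 2,- 1/18,4,21/4,  55/9 , 29,65.92,77 , 95 ]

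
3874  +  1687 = 5561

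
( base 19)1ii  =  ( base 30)o1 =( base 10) 721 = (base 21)1D7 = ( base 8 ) 1321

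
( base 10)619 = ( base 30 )kj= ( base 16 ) 26b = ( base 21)18A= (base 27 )MP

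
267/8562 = 89/2854 = 0.03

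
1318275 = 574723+743552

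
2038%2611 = 2038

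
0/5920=0 = 0.00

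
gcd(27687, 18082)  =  1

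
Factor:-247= -13^1*19^1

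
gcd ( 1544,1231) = 1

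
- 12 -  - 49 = 37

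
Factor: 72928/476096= 53/346 = 2^( - 1 )*53^1*173^( - 1 )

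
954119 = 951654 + 2465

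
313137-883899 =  - 570762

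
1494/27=55 + 1/3 = 55.33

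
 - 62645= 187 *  ( - 335 ) 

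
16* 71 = 1136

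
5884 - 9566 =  - 3682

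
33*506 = 16698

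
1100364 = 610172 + 490192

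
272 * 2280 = 620160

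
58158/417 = 19386/139 = 139.47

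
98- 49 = 49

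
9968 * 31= 309008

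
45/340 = 9/68 = 0.13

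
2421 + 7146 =9567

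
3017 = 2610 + 407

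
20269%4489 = 2313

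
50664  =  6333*8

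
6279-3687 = 2592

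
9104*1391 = 12663664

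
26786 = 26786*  1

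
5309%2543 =223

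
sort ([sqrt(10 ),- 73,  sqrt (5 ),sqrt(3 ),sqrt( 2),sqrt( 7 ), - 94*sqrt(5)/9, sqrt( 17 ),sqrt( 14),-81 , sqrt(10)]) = [ - 81, - 73, - 94 * sqrt( 5 )/9,sqrt(2), sqrt( 3),  sqrt(5),  sqrt( 7) , sqrt(10 ),sqrt( 10),sqrt(14 ), sqrt ( 17) ]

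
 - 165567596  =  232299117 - 397866713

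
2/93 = 2/93 =0.02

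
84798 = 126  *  673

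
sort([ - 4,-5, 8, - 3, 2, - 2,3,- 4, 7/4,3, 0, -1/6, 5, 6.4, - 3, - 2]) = [ - 5 , - 4, - 4 , - 3, - 3, - 2, - 2,-1/6,0, 7/4, 2,3, 3 , 5 , 6.4, 8 ] 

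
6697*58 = 388426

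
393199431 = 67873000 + 325326431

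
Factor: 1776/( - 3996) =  - 2^2 *3^( - 2) = - 4/9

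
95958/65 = 95958/65= 1476.28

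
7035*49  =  344715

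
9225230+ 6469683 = 15694913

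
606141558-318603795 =287537763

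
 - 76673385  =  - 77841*985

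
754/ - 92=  - 9 +37/46= - 8.20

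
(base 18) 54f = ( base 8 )3253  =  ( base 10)1707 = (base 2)11010101011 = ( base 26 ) 2dh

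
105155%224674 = 105155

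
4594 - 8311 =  - 3717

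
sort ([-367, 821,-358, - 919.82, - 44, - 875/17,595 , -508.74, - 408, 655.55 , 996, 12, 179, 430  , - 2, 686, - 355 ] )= [ - 919.82, - 508.74 , - 408, - 367, - 358, - 355, - 875/17,  -  44,  -  2, 12,179,  430, 595, 655.55,686,821,996]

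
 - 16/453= -1+437/453 = - 0.04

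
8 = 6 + 2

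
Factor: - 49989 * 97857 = -4891773573 = -3^3 *19^1 * 83^1*131^1 * 877^1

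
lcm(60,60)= 60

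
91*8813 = 801983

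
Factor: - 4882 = -2^1*2441^1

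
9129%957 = 516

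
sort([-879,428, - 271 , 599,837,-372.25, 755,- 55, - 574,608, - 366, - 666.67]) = [ - 879,  -  666.67, - 574, - 372.25,-366,- 271, - 55, 428,599,608,  755, 837]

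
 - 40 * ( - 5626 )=225040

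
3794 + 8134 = 11928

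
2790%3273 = 2790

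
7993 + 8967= 16960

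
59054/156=378 + 43/78= 378.55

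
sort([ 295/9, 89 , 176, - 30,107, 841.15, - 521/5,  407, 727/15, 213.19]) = [-521/5,  -  30,  295/9, 727/15, 89,  107, 176 , 213.19,407,841.15] 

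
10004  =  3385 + 6619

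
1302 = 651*2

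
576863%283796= 9271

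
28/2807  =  4/401 = 0.01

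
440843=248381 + 192462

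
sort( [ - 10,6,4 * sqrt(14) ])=[-10, 6,4*sqrt(14 )]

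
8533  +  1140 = 9673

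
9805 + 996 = 10801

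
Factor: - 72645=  - 3^1 *5^1 * 29^1* 167^1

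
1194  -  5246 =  - 4052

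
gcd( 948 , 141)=3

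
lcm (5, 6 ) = 30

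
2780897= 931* 2987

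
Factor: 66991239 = 3^3*7^1*354451^1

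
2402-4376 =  - 1974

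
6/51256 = 3/25628 = 0.00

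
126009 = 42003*3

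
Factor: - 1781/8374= - 2^( - 1)*13^1*53^( - 1) * 79^( - 1)*137^1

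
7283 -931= 6352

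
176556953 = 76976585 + 99580368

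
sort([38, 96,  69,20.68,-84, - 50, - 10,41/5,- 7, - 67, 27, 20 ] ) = [ - 84, - 67,-50,-10, - 7 , 41/5, 20,20.68,27, 38, 69, 96]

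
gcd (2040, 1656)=24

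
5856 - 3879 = 1977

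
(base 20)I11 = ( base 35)5VB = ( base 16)1c35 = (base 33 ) 6kr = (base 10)7221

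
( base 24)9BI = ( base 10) 5466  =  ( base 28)6r6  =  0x155a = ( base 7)21636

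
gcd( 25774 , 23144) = 526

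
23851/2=11925+1/2 = 11925.50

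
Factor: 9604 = 2^2*7^4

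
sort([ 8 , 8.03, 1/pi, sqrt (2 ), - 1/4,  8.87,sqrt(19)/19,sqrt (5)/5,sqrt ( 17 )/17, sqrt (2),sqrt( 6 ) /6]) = [ - 1/4,sqrt (19 )/19, sqrt(17 ) /17,1/pi,sqrt( 6 ) /6, sqrt( 5)/5,sqrt( 2), sqrt (2 ), 8,8.03 , 8.87 ]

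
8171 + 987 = 9158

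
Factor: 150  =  2^1*3^1 * 5^2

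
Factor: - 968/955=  - 2^3*5^( - 1)*11^2*191^( - 1 ) 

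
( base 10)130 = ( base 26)50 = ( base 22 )5K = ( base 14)94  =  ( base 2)10000010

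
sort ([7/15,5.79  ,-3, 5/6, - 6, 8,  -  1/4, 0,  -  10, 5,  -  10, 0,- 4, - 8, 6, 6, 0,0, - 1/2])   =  [ - 10,- 10, - 8, - 6, - 4, - 3,  -  1/2 , -1/4, 0 , 0,0, 0, 7/15,5/6, 5,5.79, 6,6, 8]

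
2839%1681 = 1158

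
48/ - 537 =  - 16/179 = - 0.09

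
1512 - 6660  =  -5148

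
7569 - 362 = 7207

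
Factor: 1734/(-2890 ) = -3^1*5^(-1)=- 3/5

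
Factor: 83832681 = 3^1 * 107^1 * 179^1 *1459^1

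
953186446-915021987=38164459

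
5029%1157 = 401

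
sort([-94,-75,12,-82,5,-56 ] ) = [ - 94, - 82, - 75,-56,5,12 ]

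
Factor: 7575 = 3^1*5^2*101^1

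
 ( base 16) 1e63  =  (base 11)5932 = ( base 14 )2b99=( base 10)7779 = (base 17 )19FA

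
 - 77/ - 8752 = 77/8752 = 0.01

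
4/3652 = 1/913 = 0.00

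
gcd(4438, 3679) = 1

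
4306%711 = 40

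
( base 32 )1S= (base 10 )60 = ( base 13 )48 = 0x3C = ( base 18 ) 36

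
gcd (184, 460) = 92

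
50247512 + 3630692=53878204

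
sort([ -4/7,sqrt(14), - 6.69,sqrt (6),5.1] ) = [ - 6.69 , - 4/7, sqrt(6),sqrt(14 ),  5.1]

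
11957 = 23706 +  - 11749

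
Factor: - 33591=- 3^1*11197^1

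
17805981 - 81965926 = - 64159945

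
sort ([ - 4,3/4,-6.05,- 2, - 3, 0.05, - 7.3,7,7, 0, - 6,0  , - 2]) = [ - 7.3,  -  6.05, - 6, - 4, - 3 , - 2, - 2,0, 0, 0.05,3/4,7 , 7 ]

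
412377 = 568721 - 156344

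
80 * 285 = 22800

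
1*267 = 267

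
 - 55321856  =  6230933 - 61552789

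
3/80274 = 1/26758 = 0.00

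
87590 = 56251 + 31339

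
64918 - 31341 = 33577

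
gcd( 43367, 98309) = 1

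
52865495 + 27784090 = 80649585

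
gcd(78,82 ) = 2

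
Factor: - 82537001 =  - 269^1 * 306829^1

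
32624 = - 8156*( - 4)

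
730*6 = 4380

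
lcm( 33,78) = 858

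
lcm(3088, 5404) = 21616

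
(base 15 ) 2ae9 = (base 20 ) 130j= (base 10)9219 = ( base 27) CHC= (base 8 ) 22003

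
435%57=36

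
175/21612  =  175/21612 = 0.01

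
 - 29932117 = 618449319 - 648381436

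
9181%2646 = 1243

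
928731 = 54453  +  874278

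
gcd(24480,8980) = 20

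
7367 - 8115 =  - 748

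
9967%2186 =1223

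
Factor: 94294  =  2^1*47147^1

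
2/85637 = 2/85637 =0.00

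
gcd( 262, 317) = 1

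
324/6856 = 81/1714 = 0.05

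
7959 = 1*7959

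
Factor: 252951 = 3^1*84317^1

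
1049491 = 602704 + 446787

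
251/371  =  251/371 = 0.68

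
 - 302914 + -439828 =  - 742742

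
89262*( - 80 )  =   - 7140960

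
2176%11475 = 2176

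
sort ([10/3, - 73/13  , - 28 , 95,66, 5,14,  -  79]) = [ - 79,-28 , - 73/13 , 10/3,5, 14, 66, 95]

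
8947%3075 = 2797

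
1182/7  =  168 + 6/7  =  168.86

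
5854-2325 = 3529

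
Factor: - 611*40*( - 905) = 22118200 =2^3*5^2*13^1*47^1*181^1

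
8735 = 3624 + 5111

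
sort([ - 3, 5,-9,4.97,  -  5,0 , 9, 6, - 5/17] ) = [ - 9, - 5, - 3, - 5/17,0, 4.97,5, 6,9]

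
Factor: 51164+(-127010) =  - 2^1*3^1*12641^1 = -75846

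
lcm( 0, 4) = 0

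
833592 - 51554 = 782038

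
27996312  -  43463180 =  - 15466868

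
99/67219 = 99/67219 = 0.00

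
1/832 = 1/832 = 0.00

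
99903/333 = 300 + 1/111 = 300.01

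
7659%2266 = 861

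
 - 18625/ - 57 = 326+ 43/57 = 326.75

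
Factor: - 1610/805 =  - 2=- 2^1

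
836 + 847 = 1683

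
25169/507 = 25169/507 =49.64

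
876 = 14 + 862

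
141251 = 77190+64061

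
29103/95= 306+33/95 = 306.35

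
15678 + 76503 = 92181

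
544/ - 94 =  - 6 + 10/47=- 5.79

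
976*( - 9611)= - 9380336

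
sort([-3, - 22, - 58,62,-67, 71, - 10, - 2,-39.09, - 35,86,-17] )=[-67, - 58, - 39.09,- 35, - 22,  -  17, - 10,- 3, - 2,62,  71, 86 ] 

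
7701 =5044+2657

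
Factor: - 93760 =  - 2^6*5^1*293^1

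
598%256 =86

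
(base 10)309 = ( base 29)AJ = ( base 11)261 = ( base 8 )465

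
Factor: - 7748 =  - 2^2 * 13^1 * 149^1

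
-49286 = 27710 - 76996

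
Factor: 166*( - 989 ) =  - 164174 = - 2^1*23^1 * 43^1*83^1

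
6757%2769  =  1219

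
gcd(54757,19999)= 1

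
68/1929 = 68/1929 =0.04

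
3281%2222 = 1059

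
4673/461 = 4673/461 = 10.14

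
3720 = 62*60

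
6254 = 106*59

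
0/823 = 0 = 0.00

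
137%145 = 137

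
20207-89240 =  -69033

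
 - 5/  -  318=5/318=0.02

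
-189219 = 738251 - 927470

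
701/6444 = 701/6444 = 0.11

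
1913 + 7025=8938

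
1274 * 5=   6370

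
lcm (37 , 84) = 3108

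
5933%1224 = 1037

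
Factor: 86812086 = 2^1*3^1* 14468681^1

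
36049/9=36049/9 = 4005.44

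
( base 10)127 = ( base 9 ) 151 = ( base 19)6D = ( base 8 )177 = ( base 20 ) 67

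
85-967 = -882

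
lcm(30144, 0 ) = 0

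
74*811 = 60014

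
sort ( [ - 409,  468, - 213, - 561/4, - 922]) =[ - 922, - 409, - 213, - 561/4,468] 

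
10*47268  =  472680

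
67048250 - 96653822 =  - 29605572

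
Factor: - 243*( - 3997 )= 3^5  *7^1 * 571^1=971271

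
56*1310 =73360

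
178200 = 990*180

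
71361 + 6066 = 77427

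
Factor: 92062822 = 2^1*46031411^1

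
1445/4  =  1445/4 =361.25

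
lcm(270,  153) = 4590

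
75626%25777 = 24072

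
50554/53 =953  +  45/53 = 953.85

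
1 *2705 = 2705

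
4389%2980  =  1409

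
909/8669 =909/8669 = 0.10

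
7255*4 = 29020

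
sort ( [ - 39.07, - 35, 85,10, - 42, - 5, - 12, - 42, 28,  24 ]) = [ - 42 , - 42, - 39.07, - 35, - 12, - 5, 10, 24, 28,85 ]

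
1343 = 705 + 638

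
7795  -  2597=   5198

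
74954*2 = 149908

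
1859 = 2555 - 696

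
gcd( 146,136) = 2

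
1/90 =1/90 = 0.01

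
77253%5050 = 1503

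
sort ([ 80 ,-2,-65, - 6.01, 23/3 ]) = [ - 65, - 6.01 , - 2,23/3,80 ] 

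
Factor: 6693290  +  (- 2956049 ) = 3^2  *  83^1*5003^1 = 3737241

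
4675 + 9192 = 13867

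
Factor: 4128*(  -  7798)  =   - 2^6*3^1 * 7^1 * 43^1*557^1 = - 32190144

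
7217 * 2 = 14434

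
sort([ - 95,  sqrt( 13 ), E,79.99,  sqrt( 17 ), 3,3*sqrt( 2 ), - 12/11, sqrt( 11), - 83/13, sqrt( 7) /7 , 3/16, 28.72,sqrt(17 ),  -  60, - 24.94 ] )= [  -  95, - 60 , - 24.94, - 83/13, - 12/11 , 3/16, sqrt( 7 )/7,E,3, sqrt( 11),sqrt(13 ), sqrt( 17 ),sqrt( 17) , 3*sqrt( 2 ),28.72, 79.99 ]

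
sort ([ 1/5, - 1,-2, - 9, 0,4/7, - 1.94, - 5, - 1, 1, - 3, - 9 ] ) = [ -9, - 9 , - 5 , - 3 , - 2, - 1.94, - 1, - 1,0,1/5,4/7, 1] 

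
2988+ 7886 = 10874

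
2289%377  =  27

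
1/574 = 1/574 = 0.00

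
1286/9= 142 + 8/9 = 142.89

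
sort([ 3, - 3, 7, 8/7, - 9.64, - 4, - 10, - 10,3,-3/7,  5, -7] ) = [-10,  -  10, - 9.64, - 7,-4,-3,  -  3/7,  8/7,  3, 3, 5, 7 ]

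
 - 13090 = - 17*770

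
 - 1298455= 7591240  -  8889695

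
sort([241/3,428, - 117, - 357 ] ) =[-357, - 117, 241/3 , 428] 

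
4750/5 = 950 = 950.00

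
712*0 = 0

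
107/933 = 107/933 = 0.11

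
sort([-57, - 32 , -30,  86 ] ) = [ - 57 , - 32 ,- 30, 86]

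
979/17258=979/17258 = 0.06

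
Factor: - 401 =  - 401^1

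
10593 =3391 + 7202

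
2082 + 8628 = 10710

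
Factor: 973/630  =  2^( - 1 )*3^(-2)*5^( - 1) *139^1 = 139/90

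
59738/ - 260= - 230 + 31/130 = - 229.76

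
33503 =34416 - 913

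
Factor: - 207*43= - 8901 =- 3^2*23^1*43^1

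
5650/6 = 2825/3 = 941.67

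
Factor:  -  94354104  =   - 2^3*3^1*13^1*302417^1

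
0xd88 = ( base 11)266A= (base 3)11202022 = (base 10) 3464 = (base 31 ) 3in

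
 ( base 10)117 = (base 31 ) 3o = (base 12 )99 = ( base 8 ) 165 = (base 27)49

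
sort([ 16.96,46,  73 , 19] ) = [16.96,19 , 46, 73]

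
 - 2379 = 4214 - 6593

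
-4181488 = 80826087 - 85007575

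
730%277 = 176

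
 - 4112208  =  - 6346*648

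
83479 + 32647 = 116126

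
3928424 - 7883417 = -3954993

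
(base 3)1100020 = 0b1111010010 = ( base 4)33102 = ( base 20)28I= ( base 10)978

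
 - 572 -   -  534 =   -  38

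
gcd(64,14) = 2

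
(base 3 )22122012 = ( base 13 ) 2b34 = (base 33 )5PQ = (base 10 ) 6296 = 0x1898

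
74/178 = 37/89 = 0.42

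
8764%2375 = 1639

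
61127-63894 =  - 2767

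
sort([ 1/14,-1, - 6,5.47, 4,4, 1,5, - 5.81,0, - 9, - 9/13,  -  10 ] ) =[ - 10 , - 9,  -  6, - 5.81, - 1, -9/13, 0 , 1/14,1,4, 4,5,5.47 ] 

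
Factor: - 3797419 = - 3797419^1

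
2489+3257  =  5746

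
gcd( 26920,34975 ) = 5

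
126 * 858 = 108108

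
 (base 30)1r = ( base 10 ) 57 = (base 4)321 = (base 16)39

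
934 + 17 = 951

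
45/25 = 1+4/5 =1.80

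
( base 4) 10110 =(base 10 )276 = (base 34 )84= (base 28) 9O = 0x114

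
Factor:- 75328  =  - 2^6 * 11^1*107^1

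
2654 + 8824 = 11478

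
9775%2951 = 922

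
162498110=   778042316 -615544206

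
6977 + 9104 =16081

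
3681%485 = 286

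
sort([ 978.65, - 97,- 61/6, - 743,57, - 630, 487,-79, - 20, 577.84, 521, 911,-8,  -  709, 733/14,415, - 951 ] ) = [ - 951, - 743 , - 709,- 630, - 97, - 79, - 20, - 61/6, - 8, 733/14, 57,415, 487, 521 , 577.84, 911, 978.65]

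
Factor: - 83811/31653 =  - 27937/10551 =- 3^( - 1)*7^1*13^1*307^1*3517^(-1 ) 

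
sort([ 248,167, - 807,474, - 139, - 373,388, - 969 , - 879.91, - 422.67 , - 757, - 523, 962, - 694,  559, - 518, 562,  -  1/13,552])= [ - 969, - 879.91,  -  807, - 757,- 694, - 523, - 518, - 422.67, - 373, - 139, -1/13, 167,248, 388,474,552 , 559, 562,962] 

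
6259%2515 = 1229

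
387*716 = 277092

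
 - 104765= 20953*( - 5 )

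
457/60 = 457/60 = 7.62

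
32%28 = 4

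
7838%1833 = 506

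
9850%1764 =1030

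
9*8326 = 74934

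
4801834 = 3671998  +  1129836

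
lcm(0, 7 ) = 0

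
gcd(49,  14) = 7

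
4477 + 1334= 5811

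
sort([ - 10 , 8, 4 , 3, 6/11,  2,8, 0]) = [- 10,0,6/11, 2, 3,4,8,8]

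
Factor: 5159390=2^1*5^1 * 29^1*17791^1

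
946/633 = 1  +  313/633 =1.49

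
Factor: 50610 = 2^1*3^1*5^1*7^1*241^1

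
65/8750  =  13/1750=0.01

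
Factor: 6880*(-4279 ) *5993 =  - 2^5*5^1*11^1*13^1*43^1*389^1*461^1 = - 176431043360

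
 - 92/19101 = - 92/19101 = - 0.00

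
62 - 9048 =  - 8986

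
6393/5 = 1278 + 3/5 = 1278.60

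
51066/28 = 25533/14 = 1823.79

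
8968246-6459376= 2508870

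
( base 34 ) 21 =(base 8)105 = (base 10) 69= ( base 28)2D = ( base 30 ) 29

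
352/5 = 352/5=70.40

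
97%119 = 97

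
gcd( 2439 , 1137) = 3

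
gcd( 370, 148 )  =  74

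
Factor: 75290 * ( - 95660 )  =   - 2^3*5^2*4783^1*7529^1 = - 7202241400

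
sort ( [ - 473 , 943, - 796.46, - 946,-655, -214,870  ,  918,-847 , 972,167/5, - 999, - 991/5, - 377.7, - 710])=[ - 999,-946, - 847,  -  796.46 , - 710, - 655, - 473, - 377.7, -214, - 991/5,167/5, 870,918,943,972] 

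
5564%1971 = 1622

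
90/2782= 45/1391  =  0.03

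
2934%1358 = 218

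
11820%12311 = 11820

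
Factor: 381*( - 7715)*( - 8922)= 2^1*3^2*5^1*127^1*1487^1*1543^1 = 26225460630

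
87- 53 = 34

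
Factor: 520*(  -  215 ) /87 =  - 111800/87 =- 2^3*3^(-1) * 5^2*13^1*29^( - 1)*43^1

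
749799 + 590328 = 1340127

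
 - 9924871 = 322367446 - 332292317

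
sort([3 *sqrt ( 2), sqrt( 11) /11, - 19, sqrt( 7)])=[ - 19, sqrt( 11 )/11, sqrt(7 ),3*sqrt (2) ]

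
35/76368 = 35/76368=0.00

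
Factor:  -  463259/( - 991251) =3^( - 3 )*41^1*11299^1*36713^( - 1)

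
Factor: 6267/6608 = 2^( - 4)*3^1*7^( - 1)*59^( - 1)*2089^1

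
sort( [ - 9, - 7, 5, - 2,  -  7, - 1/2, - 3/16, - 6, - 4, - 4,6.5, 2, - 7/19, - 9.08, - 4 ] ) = [ - 9.08, - 9, - 7, - 7,-6, - 4, - 4, - 4, - 2, - 1/2,-7/19, - 3/16, 2,5,  6.5]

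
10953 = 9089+1864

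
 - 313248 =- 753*416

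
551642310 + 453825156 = 1005467466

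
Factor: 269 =269^1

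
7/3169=7/3169 = 0.00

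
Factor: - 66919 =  - 66919^1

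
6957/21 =2319/7 = 331.29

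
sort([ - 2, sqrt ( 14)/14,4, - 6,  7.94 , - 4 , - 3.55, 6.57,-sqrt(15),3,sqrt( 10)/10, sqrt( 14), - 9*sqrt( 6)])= [-9*sqrt(6 ) ,  -  6 , - 4, - sqrt( 15), - 3.55, - 2 , sqrt(14 ) /14,sqrt(10)/10  ,  3, sqrt( 14 ),4,6.57,7.94]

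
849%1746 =849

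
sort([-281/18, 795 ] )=[ - 281/18, 795 ]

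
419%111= 86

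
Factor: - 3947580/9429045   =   - 263172/628603 = -2^2*3^1 * 7^1*13^1*73^( - 1)*79^ (-1) *109^(-1)*241^1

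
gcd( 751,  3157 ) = 1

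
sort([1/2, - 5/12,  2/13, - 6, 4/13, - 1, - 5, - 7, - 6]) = [ - 7,-6, - 6,  -  5, - 1 , - 5/12,2/13,4/13, 1/2 ] 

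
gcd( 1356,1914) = 6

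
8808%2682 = 762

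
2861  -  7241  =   - 4380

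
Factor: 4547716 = 2^2*953^1 * 1193^1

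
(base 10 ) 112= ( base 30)3m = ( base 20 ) 5C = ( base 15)77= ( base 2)1110000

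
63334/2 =31667 = 31667.00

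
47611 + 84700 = 132311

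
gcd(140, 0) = 140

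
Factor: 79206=2^1*3^1*43^1 * 307^1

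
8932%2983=2966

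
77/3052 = 11/436=0.03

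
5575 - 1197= 4378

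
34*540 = 18360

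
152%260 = 152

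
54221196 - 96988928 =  - 42767732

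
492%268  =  224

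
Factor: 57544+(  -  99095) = -37^1*1123^1= - 41551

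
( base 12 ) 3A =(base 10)46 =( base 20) 26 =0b101110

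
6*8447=50682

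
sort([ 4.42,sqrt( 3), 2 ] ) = [sqrt( 3), 2,4.42]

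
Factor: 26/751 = 2^1  *  13^1 *751^(-1 ) 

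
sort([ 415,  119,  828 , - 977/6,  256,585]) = [  -  977/6,119,256, 415,585  ,  828 ]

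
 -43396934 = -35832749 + - 7564185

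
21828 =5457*4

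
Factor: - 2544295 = -5^1*13^2*3011^1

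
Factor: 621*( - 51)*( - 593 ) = 3^4*17^1*23^1 * 593^1=18780903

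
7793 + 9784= 17577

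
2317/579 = 4+1/579 = 4.00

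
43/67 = 43/67  =  0.64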